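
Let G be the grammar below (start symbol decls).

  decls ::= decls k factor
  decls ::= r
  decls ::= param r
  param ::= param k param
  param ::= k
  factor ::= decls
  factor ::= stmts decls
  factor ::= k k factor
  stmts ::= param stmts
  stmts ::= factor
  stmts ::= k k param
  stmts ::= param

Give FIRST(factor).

{ k, r }

From factor ::= decls: add FIRST(decls) = { k, r }.
From factor ::= stmts decls: add FIRST(stmts) = { k, r }.
factor ::= k k factor contributes {k}.
Union: FIRST(factor) = { k, r }.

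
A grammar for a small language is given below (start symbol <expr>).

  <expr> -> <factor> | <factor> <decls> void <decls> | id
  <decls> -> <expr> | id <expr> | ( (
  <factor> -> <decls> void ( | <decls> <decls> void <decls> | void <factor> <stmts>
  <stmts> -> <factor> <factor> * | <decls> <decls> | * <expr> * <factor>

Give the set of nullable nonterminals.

{ } (none)

No nonterminal has an empty production or an RHS whose symbols are all nullable.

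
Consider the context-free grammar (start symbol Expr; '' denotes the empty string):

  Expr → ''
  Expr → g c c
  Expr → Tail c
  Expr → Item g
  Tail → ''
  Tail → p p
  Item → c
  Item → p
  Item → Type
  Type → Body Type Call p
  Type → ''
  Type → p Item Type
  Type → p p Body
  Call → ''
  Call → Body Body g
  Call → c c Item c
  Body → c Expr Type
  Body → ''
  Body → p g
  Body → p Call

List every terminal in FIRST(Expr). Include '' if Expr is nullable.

{ c, g, p, '' }

Expr → '' contributes ''.
Expr → g c c contributes {g}.
From Expr → Tail c: Tail nullable, take FIRST(Tail) ∪ {c} = { c, p }.
From Expr → Item g: Item nullable, take FIRST(Item) ∪ {g} = { c, g, p }.
Union: FIRST(Expr) = { c, g, p, '' }.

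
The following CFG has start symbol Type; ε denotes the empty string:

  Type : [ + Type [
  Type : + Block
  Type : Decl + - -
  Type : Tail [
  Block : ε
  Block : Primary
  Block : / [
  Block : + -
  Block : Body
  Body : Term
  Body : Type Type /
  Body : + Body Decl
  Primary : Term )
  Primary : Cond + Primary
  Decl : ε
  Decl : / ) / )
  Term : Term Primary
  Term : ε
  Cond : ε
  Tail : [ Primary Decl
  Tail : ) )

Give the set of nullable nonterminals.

Directly nullable (have an ε-production): Block, Decl, Term, Cond.
Body : Term with every symbol nullable, so Body is nullable.
No other nonterminal has a production whose RHS symbols are all nullable.

{ Block, Body, Cond, Decl, Term }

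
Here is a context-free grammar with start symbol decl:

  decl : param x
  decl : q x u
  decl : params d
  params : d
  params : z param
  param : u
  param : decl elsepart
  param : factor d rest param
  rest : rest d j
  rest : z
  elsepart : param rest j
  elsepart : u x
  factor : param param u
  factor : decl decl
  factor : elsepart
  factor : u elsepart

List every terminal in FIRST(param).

param : u contributes {u}.
From param : decl elsepart: add FIRST(decl) = { d, q, u, z }.
From param : factor d rest param: add FIRST(factor) = { d, q, u, z }.
Union: FIRST(param) = { d, q, u, z }.

{ d, q, u, z }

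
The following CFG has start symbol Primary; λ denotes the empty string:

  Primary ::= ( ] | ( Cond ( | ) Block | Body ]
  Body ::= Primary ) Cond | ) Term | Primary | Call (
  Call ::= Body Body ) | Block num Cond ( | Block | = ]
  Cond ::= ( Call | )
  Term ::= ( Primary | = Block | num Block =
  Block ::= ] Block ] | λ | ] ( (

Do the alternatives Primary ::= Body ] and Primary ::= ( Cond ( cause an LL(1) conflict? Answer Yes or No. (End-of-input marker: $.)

FIRST(Body ]) = { (, ), =, ], num } and FIRST(( Cond () = { ( }.
Both contain (, so the two alternatives are not disjoint — LL(1) conflict.

Yes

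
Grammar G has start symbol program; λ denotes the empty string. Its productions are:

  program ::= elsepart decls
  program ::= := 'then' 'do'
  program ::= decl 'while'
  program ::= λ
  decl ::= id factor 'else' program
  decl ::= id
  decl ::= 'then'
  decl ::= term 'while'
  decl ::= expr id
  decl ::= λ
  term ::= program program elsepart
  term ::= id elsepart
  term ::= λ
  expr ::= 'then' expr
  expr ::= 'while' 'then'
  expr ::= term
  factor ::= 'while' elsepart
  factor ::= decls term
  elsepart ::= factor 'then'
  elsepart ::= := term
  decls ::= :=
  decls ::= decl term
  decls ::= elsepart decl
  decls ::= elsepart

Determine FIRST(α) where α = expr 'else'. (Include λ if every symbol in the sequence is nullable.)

Add FIRST(expr)\{λ} = { 'then', 'while', :=, id }; expr is nullable, continue.
'else' is a terminal; add {'else'} and stop.

{ 'else', 'then', 'while', :=, id }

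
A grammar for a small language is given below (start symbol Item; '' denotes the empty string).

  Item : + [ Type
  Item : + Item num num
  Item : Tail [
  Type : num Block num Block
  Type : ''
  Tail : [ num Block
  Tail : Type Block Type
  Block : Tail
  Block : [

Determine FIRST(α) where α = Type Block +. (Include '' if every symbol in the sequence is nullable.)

{ [, num }

Add FIRST(Type)\{''} = { num }; Type is nullable, continue.
Add FIRST(Block) = { [, num }; Block is not nullable, stop.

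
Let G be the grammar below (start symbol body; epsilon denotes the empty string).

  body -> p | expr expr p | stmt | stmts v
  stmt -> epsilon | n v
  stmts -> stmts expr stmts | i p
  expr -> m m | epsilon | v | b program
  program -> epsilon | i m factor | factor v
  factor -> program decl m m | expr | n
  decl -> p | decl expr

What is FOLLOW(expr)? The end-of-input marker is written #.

{ b, i, m, p, v }

In body -> expr expr p: add FIRST(expr p) = { b, m, p, v }.
In body -> expr expr p: add FIRST(p) = { p }.
In stmts -> stmts expr stmts: add FIRST(stmts) = { i }.
In factor -> expr: expr is at the end, add FOLLOW(factor) = { b, i, m, p, v }.
In decl -> decl expr: expr is at the end, add FOLLOW(decl) = { b, m, v }.
Union: FOLLOW(expr) = { b, i, m, p, v }.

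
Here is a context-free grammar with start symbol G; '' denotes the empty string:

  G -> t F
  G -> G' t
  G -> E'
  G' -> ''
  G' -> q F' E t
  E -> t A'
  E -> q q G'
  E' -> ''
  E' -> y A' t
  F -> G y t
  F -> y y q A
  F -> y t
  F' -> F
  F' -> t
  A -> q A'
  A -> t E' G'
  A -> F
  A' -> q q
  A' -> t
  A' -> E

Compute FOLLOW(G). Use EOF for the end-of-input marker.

G is the start symbol, so EOF ∈ FOLLOW(G).
In F -> G y t: add FIRST(y t) = { y }.
Union: FOLLOW(G) = { EOF, y }.

{ EOF, y }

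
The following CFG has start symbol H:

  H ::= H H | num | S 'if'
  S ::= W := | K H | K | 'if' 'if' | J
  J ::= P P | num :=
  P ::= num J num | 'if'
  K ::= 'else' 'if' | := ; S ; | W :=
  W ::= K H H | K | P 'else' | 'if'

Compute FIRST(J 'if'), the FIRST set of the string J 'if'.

Add FIRST(J) = { 'if', num }; J is not nullable, stop.

{ 'if', num }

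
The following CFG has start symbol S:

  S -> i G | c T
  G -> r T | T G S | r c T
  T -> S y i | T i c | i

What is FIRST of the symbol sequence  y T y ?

{ y }

y is a terminal; add {y} and stop.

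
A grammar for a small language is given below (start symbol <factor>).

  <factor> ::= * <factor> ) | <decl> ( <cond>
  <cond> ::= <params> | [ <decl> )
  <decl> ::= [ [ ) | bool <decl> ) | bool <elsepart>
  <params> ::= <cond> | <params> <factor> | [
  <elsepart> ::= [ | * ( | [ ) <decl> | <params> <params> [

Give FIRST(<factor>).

{ *, [, bool }

<factor> ::= * <factor> ) contributes {*}.
From <factor> ::= <decl> ( <cond>: add FIRST(<decl>) = { [, bool }.
Union: FIRST(<factor>) = { *, [, bool }.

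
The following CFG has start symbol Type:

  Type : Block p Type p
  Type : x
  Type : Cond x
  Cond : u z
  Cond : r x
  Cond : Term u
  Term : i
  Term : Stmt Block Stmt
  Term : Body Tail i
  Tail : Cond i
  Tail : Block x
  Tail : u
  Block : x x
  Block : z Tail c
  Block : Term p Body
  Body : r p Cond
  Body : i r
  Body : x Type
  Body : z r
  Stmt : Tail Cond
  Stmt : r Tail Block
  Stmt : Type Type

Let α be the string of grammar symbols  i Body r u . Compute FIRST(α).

{ i }

i is a terminal; add {i} and stop.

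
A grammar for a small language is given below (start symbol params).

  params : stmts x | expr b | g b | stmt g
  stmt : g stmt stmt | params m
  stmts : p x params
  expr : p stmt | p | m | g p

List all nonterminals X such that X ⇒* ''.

No nonterminal has an empty production or an RHS whose symbols are all nullable.

{ } (none)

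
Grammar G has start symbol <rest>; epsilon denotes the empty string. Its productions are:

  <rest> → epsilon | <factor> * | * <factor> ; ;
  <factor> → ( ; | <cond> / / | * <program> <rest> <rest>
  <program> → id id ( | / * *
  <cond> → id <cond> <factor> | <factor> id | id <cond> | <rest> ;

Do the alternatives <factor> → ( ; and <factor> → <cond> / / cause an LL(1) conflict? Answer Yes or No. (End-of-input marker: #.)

FIRST(( ;) = { ( } and FIRST(<cond> / /) = { (, *, ;, id }.
Both contain (, so the two alternatives are not disjoint — LL(1) conflict.

Yes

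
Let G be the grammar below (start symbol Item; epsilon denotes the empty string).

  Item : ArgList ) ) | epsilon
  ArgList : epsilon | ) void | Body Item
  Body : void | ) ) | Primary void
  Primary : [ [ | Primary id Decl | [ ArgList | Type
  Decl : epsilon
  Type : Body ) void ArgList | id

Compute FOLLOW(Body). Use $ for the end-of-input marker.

{ ), [, id, void }

In ArgList : Body Item: add FIRST(Item)\{epsilon} = { ), [, id, void }.
  Since Item is nullable, also add FOLLOW(ArgList) = { ), id, void }.
In Type : Body ) void ArgList: add FIRST() void ArgList) = { ) }.
Union: FOLLOW(Body) = { ), [, id, void }.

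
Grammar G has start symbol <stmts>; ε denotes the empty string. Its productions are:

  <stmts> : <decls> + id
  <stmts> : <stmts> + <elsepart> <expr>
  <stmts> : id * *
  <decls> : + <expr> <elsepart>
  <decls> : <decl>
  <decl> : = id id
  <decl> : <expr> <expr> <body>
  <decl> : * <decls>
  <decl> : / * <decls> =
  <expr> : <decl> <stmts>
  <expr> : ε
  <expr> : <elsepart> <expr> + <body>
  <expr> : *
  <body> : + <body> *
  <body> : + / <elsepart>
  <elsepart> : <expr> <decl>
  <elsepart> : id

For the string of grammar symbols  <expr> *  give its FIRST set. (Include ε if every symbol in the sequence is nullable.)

{ *, +, /, =, id }

Add FIRST(<expr>)\{ε} = { *, +, /, =, id }; <expr> is nullable, continue.
* is a terminal; add {*} and stop.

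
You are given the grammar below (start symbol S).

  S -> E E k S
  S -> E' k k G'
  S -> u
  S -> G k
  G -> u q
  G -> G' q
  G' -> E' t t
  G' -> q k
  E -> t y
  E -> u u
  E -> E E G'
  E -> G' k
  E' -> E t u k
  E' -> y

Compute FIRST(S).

From S -> E E k S: add FIRST(E) = { q, t, u, y }.
From S -> E' k k G': add FIRST(E') = { q, t, u, y }.
S -> u contributes {u}.
From S -> G k: add FIRST(G) = { q, t, u, y }.
Union: FIRST(S) = { q, t, u, y }.

{ q, t, u, y }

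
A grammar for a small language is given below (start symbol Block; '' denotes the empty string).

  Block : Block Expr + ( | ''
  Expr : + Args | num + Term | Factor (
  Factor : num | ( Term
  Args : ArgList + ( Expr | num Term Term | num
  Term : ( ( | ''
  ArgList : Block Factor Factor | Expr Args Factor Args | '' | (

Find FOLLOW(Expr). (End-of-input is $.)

In Block : Block Expr + (: add FIRST(+ () = { + }.
In Args : ArgList + ( Expr: Expr is at the end, add FOLLOW(Args) = { (, +, num }.
In ArgList : Expr Args Factor Args: add FIRST(Args Factor Args) = { (, +, num }.
Union: FOLLOW(Expr) = { (, +, num }.

{ (, +, num }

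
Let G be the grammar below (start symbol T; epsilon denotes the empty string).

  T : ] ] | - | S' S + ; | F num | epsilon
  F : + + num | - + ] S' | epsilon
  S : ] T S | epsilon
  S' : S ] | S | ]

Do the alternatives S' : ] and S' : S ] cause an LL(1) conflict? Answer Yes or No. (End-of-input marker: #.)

FIRST(]) = { ] } and FIRST(S ]) = { ] }.
Both contain ], so the two alternatives are not disjoint — LL(1) conflict.

Yes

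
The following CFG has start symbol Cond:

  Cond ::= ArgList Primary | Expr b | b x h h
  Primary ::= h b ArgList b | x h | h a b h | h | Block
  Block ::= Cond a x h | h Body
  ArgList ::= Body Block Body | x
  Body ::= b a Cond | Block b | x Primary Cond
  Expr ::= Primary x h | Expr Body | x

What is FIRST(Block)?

From Block ::= Cond a x h: add FIRST(Cond) = { b, h, x }.
Block ::= h Body contributes {h}.
Union: FIRST(Block) = { b, h, x }.

{ b, h, x }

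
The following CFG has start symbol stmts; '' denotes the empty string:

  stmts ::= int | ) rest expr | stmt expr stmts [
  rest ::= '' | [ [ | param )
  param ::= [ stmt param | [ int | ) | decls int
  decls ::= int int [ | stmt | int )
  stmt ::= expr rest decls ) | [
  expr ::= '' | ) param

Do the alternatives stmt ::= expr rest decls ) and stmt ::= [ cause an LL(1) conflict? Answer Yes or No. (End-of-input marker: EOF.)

Yes

FIRST(expr rest decls )) = { ), [, int } and FIRST([) = { [ }.
Both contain [, so the two alternatives are not disjoint — LL(1) conflict.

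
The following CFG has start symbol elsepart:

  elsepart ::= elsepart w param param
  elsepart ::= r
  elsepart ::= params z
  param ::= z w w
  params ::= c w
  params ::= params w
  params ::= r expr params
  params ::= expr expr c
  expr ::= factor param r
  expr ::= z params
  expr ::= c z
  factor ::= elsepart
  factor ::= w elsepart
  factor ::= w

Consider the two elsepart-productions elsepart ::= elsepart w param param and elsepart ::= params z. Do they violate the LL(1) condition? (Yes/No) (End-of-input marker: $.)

FIRST(elsepart w param param) = { c, r, w, z } and FIRST(params z) = { c, r, w, z }.
Both contain c, so the two alternatives are not disjoint — LL(1) conflict.

Yes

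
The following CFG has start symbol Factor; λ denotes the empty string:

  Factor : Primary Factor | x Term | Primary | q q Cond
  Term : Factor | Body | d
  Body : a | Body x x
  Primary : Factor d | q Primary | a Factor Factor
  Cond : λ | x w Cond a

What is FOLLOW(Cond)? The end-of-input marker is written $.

In Factor : q q Cond: Cond is at the end, add FOLLOW(Factor) = { $, a, d, q, x }.
In Cond : x w Cond a: add FIRST(a) = { a }.
Union: FOLLOW(Cond) = { $, a, d, q, x }.

{ $, a, d, q, x }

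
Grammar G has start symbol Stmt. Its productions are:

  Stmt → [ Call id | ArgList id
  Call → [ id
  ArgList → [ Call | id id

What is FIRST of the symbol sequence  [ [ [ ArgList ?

[ is a terminal; add {[} and stop.

{ [ }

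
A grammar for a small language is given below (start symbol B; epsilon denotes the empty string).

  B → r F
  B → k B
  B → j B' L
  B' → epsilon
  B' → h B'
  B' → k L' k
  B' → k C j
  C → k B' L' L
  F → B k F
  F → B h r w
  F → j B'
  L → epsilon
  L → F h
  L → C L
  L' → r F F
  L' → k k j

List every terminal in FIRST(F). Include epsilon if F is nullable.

{ j, k, r }

From F → B k F: add FIRST(B) = { j, k, r }.
From F → B h r w: add FIRST(B) = { j, k, r }.
F → j B' contributes {j}.
Union: FIRST(F) = { j, k, r }.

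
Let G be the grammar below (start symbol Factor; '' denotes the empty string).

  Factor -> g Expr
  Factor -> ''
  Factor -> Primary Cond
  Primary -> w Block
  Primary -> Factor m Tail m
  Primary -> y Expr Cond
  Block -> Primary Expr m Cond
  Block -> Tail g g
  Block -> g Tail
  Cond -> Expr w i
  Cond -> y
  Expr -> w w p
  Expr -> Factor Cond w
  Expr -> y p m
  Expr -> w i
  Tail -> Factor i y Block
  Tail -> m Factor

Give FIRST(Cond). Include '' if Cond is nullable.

From Cond -> Expr w i: add FIRST(Expr) = { g, m, w, y }.
Cond -> y contributes {y}.
Union: FIRST(Cond) = { g, m, w, y }.

{ g, m, w, y }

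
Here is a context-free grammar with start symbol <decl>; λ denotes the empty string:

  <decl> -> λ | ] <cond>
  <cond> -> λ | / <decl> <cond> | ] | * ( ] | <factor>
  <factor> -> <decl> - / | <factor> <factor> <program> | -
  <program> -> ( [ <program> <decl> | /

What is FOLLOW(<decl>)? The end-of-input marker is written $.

<decl> is the start symbol, so $ ∈ FOLLOW(<decl>).
In <cond> -> / <decl> <cond>: add FIRST(<cond>)\{λ} = { *, -, /, ] }.
  Since <cond> is nullable, also add FOLLOW(<cond>) = { $, (, *, -, /, ] }.
In <factor> -> <decl> - /: add FIRST(- /) = { - }.
In <program> -> ( [ <program> <decl>: <decl> is at the end, add FOLLOW(<program>) = { $, (, *, -, /, ] }.
Union: FOLLOW(<decl>) = { $, (, *, -, /, ] }.

{ $, (, *, -, /, ] }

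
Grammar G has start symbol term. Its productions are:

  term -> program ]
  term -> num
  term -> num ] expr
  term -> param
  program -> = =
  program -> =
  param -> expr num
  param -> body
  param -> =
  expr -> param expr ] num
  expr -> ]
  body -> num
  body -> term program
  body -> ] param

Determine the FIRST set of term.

{ =, ], num }

From term -> program ]: add FIRST(program) = { = }.
term -> num contributes {num}.
term -> num ] expr contributes {num}.
From term -> param: add FIRST(param) = { =, ], num }.
Union: FIRST(term) = { =, ], num }.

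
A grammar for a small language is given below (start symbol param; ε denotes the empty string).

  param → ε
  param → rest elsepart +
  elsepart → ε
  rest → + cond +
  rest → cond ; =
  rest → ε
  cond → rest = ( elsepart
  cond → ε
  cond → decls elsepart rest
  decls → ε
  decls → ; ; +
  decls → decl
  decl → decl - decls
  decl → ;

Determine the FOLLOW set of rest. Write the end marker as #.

In param → rest elsepart +: add FIRST(elsepart +) = { + }.
In cond → rest = ( elsepart: add FIRST(= ( elsepart) = { = }.
In cond → decls elsepart rest: rest is at the end, add FOLLOW(cond) = { +, ; }.
Union: FOLLOW(rest) = { +, ;, = }.

{ +, ;, = }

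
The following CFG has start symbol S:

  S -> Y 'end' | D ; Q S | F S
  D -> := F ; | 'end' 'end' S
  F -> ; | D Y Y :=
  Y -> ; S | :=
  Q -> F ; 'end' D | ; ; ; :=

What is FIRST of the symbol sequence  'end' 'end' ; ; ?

'end' is a terminal; add {'end'} and stop.

{ 'end' }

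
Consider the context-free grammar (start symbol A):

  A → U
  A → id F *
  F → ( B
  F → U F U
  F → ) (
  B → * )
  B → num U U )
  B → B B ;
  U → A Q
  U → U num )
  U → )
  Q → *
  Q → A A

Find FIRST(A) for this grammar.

From A → U: add FIRST(U) = { ), id }.
A → id F * contributes {id}.
Union: FIRST(A) = { ), id }.

{ ), id }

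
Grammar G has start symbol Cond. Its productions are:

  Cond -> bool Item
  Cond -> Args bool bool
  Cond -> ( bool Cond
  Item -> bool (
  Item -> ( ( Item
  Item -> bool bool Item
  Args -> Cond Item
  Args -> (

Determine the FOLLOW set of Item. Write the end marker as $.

In Cond -> bool Item: Item is at the end, add FOLLOW(Cond) = { $, (, bool }.
In Item -> ( ( Item: Item is at the end, add FOLLOW(Item) = { $, (, bool }.
In Item -> bool bool Item: Item is at the end, add FOLLOW(Item) = { $, (, bool }.
In Args -> Cond Item: Item is at the end, add FOLLOW(Args) = { bool }.
Union: FOLLOW(Item) = { $, (, bool }.

{ $, (, bool }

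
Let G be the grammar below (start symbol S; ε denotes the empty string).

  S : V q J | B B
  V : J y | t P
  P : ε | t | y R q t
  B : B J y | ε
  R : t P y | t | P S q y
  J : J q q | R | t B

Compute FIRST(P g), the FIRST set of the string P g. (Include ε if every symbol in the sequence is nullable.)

{ g, t, y }

Add FIRST(P)\{ε} = { t, y }; P is nullable, continue.
g is a terminal; add {g} and stop.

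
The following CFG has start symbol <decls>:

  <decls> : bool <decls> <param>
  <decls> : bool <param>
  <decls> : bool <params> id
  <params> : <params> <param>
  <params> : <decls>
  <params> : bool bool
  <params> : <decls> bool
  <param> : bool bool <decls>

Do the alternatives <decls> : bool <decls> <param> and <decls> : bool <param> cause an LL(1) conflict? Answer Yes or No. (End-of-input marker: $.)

Yes

FIRST(bool <decls> <param>) = { bool } and FIRST(bool <param>) = { bool }.
Both contain bool, so the two alternatives are not disjoint — LL(1) conflict.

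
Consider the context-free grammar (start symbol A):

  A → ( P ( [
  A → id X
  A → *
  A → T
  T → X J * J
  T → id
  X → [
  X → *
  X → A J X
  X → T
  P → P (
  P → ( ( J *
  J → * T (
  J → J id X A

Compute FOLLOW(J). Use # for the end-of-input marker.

In T → X J * J: add FIRST(* J) = { * }.
In T → X J * J: J is at the end, add FOLLOW(T) = { #, (, *, [, id }.
In X → A J X: add FIRST(X) = { (, *, [, id }.
In P → ( ( J *: add FIRST(*) = { * }.
In J → J id X A: add FIRST(id X A) = { id }.
Union: FOLLOW(J) = { #, (, *, [, id }.

{ #, (, *, [, id }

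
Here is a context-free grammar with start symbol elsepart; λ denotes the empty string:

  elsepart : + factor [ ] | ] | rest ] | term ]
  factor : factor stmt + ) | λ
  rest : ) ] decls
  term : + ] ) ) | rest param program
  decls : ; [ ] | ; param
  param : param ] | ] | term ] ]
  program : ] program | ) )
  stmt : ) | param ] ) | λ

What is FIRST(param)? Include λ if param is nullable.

{ ), +, ] }

From param : param ]: add FIRST(param) = { ), +, ] }.
param : ] contributes {]}.
From param : term ] ]: add FIRST(term) = { ), + }.
Union: FIRST(param) = { ), +, ] }.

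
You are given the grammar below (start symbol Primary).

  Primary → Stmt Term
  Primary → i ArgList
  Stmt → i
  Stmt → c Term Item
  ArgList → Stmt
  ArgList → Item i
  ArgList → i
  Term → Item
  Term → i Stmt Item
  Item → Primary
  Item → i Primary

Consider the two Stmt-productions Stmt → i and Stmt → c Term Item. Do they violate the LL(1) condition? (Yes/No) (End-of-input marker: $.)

No

FIRST(i) = { i } and FIRST(c Term Item) = { c }.
The FIRST sets are disjoint and neither alternative is nullable — no conflict.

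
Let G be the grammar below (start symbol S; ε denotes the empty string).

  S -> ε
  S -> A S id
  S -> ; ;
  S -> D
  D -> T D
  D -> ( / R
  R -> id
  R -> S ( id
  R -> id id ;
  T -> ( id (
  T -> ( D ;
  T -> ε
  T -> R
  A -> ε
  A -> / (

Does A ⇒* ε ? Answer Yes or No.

Yes

A has an ε-production, so A ⇒ ε.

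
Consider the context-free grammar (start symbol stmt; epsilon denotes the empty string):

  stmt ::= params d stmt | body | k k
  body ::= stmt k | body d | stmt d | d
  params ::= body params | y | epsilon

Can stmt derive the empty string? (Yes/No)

No

Nullable nonterminals: params.
No production of stmt has an RHS whose symbols are all nullable, so stmt is not nullable.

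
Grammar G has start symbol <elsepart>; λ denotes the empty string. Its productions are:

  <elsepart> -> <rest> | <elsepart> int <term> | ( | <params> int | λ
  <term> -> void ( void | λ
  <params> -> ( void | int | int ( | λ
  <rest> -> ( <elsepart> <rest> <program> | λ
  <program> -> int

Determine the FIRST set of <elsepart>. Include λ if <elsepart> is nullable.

From <elsepart> -> <rest>: add FIRST(<rest>) = { (, λ } (including λ since <rest> is nullable).
From <elsepart> -> <elsepart> int <term>: <elsepart> nullable, take FIRST(<elsepart>) ∪ {int} = { (, int }.
<elsepart> -> ( contributes {(}.
From <elsepart> -> <params> int: <params> nullable, take FIRST(<params>) ∪ {int} = { (, int }.
<elsepart> -> λ contributes λ.
Union: FIRST(<elsepart>) = { (, int, λ }.

{ (, int, λ }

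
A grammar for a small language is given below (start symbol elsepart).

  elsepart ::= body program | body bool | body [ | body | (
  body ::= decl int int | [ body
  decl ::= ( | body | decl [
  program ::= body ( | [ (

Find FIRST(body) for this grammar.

From body ::= decl int int: add FIRST(decl) = { (, [ }.
body ::= [ body contributes {[}.
Union: FIRST(body) = { (, [ }.

{ (, [ }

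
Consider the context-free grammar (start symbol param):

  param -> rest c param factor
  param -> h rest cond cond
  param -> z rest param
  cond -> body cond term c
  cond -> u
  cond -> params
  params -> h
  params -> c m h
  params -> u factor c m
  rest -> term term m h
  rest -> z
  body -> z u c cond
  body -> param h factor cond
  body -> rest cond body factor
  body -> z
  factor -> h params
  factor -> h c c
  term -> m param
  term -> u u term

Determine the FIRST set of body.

{ h, m, u, z }

body -> z u c cond contributes {z}.
From body -> param h factor cond: add FIRST(param) = { h, m, u, z }.
From body -> rest cond body factor: add FIRST(rest) = { m, u, z }.
body -> z contributes {z}.
Union: FIRST(body) = { h, m, u, z }.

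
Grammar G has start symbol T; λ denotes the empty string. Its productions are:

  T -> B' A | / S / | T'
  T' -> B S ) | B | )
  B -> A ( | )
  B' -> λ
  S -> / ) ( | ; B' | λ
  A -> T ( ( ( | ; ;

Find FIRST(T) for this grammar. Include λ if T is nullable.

From T -> B' A: B' nullable, take FIRST(B') ∪ FIRST(A) = { ), /, ; }.
T -> / S / contributes {/}.
From T -> T': add FIRST(T') = { ), /, ; }.
Union: FIRST(T) = { ), /, ; }.

{ ), /, ; }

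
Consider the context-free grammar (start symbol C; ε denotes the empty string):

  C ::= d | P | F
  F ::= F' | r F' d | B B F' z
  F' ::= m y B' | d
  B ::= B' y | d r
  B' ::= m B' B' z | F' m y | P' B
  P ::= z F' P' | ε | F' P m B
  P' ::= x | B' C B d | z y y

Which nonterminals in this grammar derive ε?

Directly nullable (have an ε-production): P.
C ::= P with every symbol nullable, so C is nullable.
No other nonterminal has a production whose RHS symbols are all nullable.

{ C, P }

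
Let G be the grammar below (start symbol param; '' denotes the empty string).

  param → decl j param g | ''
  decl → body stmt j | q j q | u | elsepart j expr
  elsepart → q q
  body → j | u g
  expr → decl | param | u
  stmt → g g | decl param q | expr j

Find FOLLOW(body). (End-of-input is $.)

In decl → body stmt j: add FIRST(stmt j) = { g, j, q, u }.
Union: FOLLOW(body) = { g, j, q, u }.

{ g, j, q, u }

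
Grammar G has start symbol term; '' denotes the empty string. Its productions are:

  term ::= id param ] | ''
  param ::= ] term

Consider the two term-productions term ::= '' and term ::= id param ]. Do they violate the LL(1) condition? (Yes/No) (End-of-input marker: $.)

No

FIRST('') = { '' } and FIRST(id param ]) = { id }.
The first is nullable but FOLLOW(term) = { $, ] } is disjoint from FIRST of the second.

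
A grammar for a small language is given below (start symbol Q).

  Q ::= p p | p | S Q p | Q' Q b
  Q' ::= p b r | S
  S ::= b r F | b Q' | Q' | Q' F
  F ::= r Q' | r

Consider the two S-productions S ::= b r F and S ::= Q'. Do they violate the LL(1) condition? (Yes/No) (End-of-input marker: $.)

Yes

FIRST(b r F) = { b } and FIRST(Q') = { b, p }.
Both contain b, so the two alternatives are not disjoint — LL(1) conflict.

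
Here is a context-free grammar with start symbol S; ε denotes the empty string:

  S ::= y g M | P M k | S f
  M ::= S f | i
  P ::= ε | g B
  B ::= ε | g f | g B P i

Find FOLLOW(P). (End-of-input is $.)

{ g, i, y }

In S ::= P M k: add FIRST(M k) = { g, i, y }.
In B ::= g B P i: add FIRST(i) = { i }.
Union: FOLLOW(P) = { g, i, y }.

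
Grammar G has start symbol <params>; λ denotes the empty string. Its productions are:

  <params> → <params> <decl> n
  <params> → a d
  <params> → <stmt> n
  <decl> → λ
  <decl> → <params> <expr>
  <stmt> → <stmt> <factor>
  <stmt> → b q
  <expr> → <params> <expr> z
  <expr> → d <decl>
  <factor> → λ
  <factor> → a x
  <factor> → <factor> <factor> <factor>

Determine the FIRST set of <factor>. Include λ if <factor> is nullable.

{ a, λ }

<factor> → λ contributes λ.
<factor> → a x contributes {a}.
From <factor> → <factor> <factor> <factor>: <factor>, <factor>, <factor> nullable, take FIRST(<factor>) ∪ FIRST(<factor>) ∪ FIRST(<factor>) = { a }; also λ since the whole RHS is nullable.
Union: FIRST(<factor>) = { a, λ }.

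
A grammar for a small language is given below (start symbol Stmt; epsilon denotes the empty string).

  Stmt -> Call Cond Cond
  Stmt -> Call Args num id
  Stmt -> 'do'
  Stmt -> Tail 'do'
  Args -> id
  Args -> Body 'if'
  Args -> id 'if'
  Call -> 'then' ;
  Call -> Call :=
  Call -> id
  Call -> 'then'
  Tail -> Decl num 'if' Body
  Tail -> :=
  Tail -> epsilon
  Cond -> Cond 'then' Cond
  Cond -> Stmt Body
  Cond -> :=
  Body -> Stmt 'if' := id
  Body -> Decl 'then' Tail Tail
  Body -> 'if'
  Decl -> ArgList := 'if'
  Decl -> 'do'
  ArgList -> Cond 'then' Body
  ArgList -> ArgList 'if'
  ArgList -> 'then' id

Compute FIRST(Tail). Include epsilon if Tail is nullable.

From Tail -> Decl num 'if' Body: add FIRST(Decl) = { 'do', 'then', :=, id }.
Tail -> := contributes {:=}.
Tail -> epsilon contributes epsilon.
Union: FIRST(Tail) = { 'do', 'then', :=, id, epsilon }.

{ 'do', 'then', :=, id, epsilon }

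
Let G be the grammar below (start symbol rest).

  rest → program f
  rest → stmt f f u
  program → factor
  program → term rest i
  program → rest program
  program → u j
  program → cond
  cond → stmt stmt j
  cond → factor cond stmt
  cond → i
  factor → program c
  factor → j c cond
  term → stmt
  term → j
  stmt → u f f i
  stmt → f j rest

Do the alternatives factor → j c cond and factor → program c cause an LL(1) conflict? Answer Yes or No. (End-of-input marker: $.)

FIRST(j c cond) = { j } and FIRST(program c) = { f, i, j, u }.
Both contain j, so the two alternatives are not disjoint — LL(1) conflict.

Yes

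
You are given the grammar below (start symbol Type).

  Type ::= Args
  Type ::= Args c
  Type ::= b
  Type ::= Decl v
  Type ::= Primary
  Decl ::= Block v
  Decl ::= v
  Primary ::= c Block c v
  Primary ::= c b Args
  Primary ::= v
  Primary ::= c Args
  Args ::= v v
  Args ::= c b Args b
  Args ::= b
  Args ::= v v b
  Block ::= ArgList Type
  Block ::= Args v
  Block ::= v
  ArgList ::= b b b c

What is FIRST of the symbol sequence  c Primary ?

{ c }

c is a terminal; add {c} and stop.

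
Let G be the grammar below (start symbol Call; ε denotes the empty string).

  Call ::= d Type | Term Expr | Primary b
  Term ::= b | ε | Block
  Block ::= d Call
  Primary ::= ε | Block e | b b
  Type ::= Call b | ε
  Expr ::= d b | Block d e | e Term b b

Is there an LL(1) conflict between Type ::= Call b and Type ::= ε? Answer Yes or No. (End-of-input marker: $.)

FIRST(Call b) = { b, d, e } and FIRST(ε) = { ε }.
The second alternative is nullable and FOLLOW(Type) = { $, b, d, e } shares b with FIRST of the first — conflict.

Yes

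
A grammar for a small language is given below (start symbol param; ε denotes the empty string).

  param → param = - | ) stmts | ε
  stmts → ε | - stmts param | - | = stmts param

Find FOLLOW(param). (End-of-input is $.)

{ $, ), = }

param is the start symbol, so $ ∈ FOLLOW(param).
In param → param = -: add FIRST(= -) = { = }.
In stmts → - stmts param: param is at the end, add FOLLOW(stmts) = { $, ), = }.
In stmts → = stmts param: param is at the end, add FOLLOW(stmts) = { $, ), = }.
Union: FOLLOW(param) = { $, ), = }.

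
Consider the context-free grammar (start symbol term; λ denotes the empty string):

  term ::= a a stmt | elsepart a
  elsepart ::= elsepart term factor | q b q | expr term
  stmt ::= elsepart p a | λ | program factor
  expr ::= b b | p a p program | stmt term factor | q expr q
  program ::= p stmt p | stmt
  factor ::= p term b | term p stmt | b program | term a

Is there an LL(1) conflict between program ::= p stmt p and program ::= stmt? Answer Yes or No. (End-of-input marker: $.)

Yes

FIRST(p stmt p) = { p } and FIRST(stmt) = { a, b, p, q, λ }.
Both contain p, so the two alternatives are not disjoint — LL(1) conflict.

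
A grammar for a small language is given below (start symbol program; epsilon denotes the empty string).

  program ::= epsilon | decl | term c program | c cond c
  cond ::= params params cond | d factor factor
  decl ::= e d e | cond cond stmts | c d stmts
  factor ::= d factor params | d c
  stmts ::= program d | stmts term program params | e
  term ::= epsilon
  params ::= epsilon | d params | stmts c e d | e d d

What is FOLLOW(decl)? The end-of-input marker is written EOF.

In program ::= decl: decl is at the end, add FOLLOW(program) = { EOF, c, d, e }.
Union: FOLLOW(decl) = { EOF, c, d, e }.

{ EOF, c, d, e }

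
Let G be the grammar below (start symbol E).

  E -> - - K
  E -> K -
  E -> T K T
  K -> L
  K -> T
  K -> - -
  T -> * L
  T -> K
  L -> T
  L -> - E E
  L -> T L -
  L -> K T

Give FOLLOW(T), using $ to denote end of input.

In E -> T K T: add FIRST(K T) = { *, - }.
In E -> T K T: T is at the end, add FOLLOW(E) = { $, *, - }.
In K -> T: T is at the end, add FOLLOW(K) = { $, *, - }.
In L -> T: T is at the end, add FOLLOW(L) = { $, *, - }.
In L -> T L -: add FIRST(L -) = { *, - }.
In L -> K T: T is at the end, add FOLLOW(L) = { $, *, - }.
Union: FOLLOW(T) = { $, *, - }.

{ $, *, - }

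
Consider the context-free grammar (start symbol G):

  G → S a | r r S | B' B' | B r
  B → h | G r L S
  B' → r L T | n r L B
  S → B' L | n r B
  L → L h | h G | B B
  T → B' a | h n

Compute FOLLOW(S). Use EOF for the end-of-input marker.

In G → S a: add FIRST(a) = { a }.
In G → r r S: S is at the end, add FOLLOW(G) = { EOF, a, h, n, r }.
In B → G r L S: S is at the end, add FOLLOW(B) = { EOF, a, h, n, r }.
Union: FOLLOW(S) = { EOF, a, h, n, r }.

{ EOF, a, h, n, r }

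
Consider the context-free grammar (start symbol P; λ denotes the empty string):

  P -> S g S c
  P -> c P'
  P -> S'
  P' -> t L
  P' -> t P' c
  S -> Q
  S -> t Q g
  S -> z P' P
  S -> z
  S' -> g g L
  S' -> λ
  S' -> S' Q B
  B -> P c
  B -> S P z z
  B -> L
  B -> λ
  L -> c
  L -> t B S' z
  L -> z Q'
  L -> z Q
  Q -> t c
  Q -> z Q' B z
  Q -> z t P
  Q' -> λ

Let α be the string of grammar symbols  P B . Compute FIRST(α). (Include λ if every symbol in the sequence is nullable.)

{ c, g, t, z, λ }

Add FIRST(P)\{λ} = { c, g, t, z }; P is nullable, continue.
Add FIRST(B)\{λ} = { c, g, t, z }; B is nullable, continue.
Every symbol is nullable, so include λ.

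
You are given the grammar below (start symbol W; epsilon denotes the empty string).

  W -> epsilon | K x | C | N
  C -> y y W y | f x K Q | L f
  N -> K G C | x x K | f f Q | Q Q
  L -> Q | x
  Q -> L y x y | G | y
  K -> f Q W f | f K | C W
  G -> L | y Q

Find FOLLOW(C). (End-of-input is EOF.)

{ EOF, f, x, y }

In W -> C: C is at the end, add FOLLOW(W) = { EOF, f, x, y }.
In N -> K G C: C is at the end, add FOLLOW(N) = { EOF, f, x, y }.
In K -> C W: add FIRST(W)\{epsilon} = { f, x, y }.
  Since W is nullable, also add FOLLOW(K) = { EOF, f, x, y }.
Union: FOLLOW(C) = { EOF, f, x, y }.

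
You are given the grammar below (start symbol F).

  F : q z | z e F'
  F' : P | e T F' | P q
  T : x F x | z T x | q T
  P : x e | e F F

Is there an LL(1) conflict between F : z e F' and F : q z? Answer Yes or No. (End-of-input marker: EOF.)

FIRST(z e F') = { z } and FIRST(q z) = { q }.
The FIRST sets are disjoint and neither alternative is nullable — no conflict.

No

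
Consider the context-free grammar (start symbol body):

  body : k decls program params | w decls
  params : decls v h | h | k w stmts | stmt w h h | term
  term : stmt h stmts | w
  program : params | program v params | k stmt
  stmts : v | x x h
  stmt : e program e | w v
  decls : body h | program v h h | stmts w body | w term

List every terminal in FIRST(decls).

From decls : body h: add FIRST(body) = { k, w }.
From decls : program v h h: add FIRST(program) = { e, h, k, v, w, x }.
From decls : stmts w body: add FIRST(stmts) = { v, x }.
decls : w term contributes {w}.
Union: FIRST(decls) = { e, h, k, v, w, x }.

{ e, h, k, v, w, x }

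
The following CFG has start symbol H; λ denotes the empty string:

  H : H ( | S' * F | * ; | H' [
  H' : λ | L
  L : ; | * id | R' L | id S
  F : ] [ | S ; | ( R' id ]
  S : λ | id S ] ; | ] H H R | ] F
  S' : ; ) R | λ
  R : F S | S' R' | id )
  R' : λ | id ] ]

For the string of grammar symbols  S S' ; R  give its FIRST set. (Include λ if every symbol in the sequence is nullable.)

Add FIRST(S)\{λ} = { ], id }; S is nullable, continue.
Add FIRST(S')\{λ} = { ; }; S' is nullable, continue.
; is a terminal; add {;} and stop.

{ ;, ], id }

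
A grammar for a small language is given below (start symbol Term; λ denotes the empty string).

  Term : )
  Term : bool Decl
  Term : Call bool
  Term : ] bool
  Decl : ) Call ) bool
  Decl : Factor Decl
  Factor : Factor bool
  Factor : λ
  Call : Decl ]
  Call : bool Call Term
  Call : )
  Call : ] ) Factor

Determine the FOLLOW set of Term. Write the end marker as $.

{ $, ), ], bool }

Term is the start symbol, so $ ∈ FOLLOW(Term).
In Call : bool Call Term: Term is at the end, add FOLLOW(Call) = { ), ], bool }.
Union: FOLLOW(Term) = { $, ), ], bool }.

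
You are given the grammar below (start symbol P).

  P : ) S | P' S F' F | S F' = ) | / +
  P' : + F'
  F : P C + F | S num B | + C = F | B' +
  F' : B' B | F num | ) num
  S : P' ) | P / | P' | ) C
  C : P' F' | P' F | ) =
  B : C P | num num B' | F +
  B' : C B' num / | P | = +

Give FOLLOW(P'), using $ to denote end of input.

In P : P' S F' F: add FIRST(S F' F) = { ), +, / }.
In S : P' ): add FIRST()) = { ) }.
In S : P': P' is at the end, add FOLLOW(S) = { $, ), +, /, =, num }.
In C : P' F': add FIRST(F') = { ), +, /, = }.
In C : P' F: add FIRST(F) = { ), +, /, = }.
Union: FOLLOW(P') = { $, ), +, /, =, num }.

{ $, ), +, /, =, num }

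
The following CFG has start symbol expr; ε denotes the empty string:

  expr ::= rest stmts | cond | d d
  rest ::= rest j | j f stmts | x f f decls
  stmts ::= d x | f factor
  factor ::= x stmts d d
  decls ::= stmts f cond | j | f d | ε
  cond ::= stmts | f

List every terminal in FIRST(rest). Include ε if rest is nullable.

From rest ::= rest j: add FIRST(rest) = { j, x }.
rest ::= j f stmts contributes {j}.
rest ::= x f f decls contributes {x}.
Union: FIRST(rest) = { j, x }.

{ j, x }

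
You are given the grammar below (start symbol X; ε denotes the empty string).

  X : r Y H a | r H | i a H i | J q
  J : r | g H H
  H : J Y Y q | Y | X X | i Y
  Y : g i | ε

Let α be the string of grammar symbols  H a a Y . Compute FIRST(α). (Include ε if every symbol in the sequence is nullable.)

{ a, g, i, r }

Add FIRST(H)\{ε} = { g, i, r }; H is nullable, continue.
a is a terminal; add {a} and stop.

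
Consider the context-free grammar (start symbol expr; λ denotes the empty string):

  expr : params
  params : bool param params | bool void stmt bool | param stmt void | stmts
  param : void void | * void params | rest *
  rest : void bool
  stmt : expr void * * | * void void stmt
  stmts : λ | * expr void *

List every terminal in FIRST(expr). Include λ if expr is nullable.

{ *, bool, void, λ }

From expr : params: add FIRST(params) = { *, bool, void, λ } (including λ since params is nullable).
Union: FIRST(expr) = { *, bool, void, λ }.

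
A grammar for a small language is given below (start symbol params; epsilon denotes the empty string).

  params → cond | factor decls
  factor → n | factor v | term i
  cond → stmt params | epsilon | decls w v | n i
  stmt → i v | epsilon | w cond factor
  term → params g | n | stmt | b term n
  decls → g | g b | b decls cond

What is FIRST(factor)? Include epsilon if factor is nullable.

factor → n contributes {n}.
From factor → factor v: add FIRST(factor) = { b, g, i, n, w }.
From factor → term i: term nullable, take FIRST(term) ∪ {i} = { b, g, i, n, w }.
Union: FIRST(factor) = { b, g, i, n, w }.

{ b, g, i, n, w }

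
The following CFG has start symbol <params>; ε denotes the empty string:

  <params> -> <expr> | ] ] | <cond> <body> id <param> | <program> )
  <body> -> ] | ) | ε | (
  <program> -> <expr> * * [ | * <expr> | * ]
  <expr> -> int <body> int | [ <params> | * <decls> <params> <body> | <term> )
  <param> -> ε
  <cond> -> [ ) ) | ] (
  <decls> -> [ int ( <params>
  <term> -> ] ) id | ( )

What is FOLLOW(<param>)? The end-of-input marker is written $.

{ $, (, ), *, [, ], int }

In <params> -> <cond> <body> id <param>: <param> is at the end, add FOLLOW(<params>) = { $, (, ), *, [, ], int }.
Union: FOLLOW(<param>) = { $, (, ), *, [, ], int }.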